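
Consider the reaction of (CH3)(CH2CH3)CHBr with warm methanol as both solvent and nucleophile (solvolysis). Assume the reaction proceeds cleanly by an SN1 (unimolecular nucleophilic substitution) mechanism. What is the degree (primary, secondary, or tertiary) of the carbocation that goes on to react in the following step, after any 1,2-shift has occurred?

Step 1: Unassisted departure of Br⁻ (taking the C–Br bonding pair) generates a secondary carbocation.
No single 1,2-shift to an adjacent carbon would give a more-substituted cation, so no rearrangement occurs.

secondary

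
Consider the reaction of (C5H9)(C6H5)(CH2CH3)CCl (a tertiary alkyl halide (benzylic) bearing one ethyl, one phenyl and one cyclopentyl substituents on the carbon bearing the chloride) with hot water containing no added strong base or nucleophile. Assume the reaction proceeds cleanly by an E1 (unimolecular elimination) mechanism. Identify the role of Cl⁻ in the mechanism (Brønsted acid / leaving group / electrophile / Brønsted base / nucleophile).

leaving group

Step 1: Rate-determining heterolysis of the C–Cl bond gives Cl⁻ and a tertiary carbocation.
Cl⁻ departs with both electrons of the breaking σ-bond — that is the definition of a leaving group.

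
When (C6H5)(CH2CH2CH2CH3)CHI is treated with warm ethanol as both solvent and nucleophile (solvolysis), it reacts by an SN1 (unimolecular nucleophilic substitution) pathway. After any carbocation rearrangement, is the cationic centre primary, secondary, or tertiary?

secondary

Step 1: The C–I bond breaks with both electrons going to the iodide; I⁻ leaves and a secondary carbocation remains.
No single 1,2-shift to an adjacent carbon would give a more-substituted cation, so no rearrangement occurs.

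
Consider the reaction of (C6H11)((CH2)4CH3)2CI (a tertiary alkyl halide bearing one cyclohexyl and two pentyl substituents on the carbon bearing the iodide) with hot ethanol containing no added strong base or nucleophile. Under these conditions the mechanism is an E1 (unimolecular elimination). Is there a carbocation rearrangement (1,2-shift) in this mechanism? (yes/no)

no

The first-formed carbocation is tertiary.
No single 1,2-shift to an adjacent carbon would produce a more-substituted cation than the one already present, so no rearrangement occurs.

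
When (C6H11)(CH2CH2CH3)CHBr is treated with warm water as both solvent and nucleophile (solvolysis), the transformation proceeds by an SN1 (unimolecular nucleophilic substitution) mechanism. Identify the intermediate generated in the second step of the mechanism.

Step 1: Unassisted departure of Br⁻ (taking the C–Br bonding pair) generates a secondary carbocation.
Step 2: A 1,2-hydride shift from the adjacent cyclohexyl carbon moves the positive charge from the secondary centre to an adjacent carbon, generating a more stable tertiary carbocation.
After step 2 the species present is a tertiary carbocation.

tertiary carbocation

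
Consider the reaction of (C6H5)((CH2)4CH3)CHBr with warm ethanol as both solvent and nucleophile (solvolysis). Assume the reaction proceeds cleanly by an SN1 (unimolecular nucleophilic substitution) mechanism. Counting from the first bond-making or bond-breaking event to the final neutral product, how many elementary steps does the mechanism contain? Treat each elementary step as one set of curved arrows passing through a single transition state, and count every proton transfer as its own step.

Step 1: Unassisted departure of Br⁻ (taking the C–Br bonding pair) generates a secondary carbocation.
(No 1,2-shift: no single shift to an adjacent carbon would give a more stable cation.)
Step 2: A lone pair on the oxygen of CH3CH2OH attacks the carbocation, forming a new C–O σ-bond and an oxonium ion.
Step 3: A second solvent molecule removes the proton on oxygen, giving the neutral ether product.
Total: 3 elementary steps.

3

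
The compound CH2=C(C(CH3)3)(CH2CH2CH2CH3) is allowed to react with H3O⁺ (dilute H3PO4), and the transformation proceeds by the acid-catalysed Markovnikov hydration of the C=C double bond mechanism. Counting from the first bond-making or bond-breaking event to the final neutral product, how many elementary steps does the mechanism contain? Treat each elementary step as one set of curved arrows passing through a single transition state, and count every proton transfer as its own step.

3

Step 1: Protonation of the alkene by H3O⁺: the π bond acts as the nucleophile and picks up H⁺, giving the more stable (Markovnikov) tertiary carbocation. H2O is released.
(No 1,2-shift: no single shift to an adjacent carbon would give a more stable cation.)
Step 2: Nucleophilic capture of the cation by H2O produces the protonated alcohol (an oxonium ion).
Step 3: H2O removes a proton from the oxonium oxygen, regenerating H3O⁺ and giving the neutral alcohol.
Total: 3 elementary steps.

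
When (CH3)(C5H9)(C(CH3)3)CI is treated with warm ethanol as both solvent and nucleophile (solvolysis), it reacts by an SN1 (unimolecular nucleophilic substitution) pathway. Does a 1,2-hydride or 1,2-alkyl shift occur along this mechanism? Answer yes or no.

The first-formed carbocation is tertiary.
No single 1,2-shift to an adjacent carbon would produce a more-substituted cation than the one already present, so no rearrangement occurs.

no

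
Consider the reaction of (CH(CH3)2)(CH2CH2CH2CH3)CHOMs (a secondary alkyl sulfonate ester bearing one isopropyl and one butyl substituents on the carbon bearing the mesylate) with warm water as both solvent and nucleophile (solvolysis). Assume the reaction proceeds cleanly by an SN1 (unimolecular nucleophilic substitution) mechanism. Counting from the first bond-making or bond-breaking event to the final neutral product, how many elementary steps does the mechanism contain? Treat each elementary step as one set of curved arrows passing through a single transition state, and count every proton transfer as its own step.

4

Step 1: Rate-determining heterolysis of the C–O bond gives MsO⁻ and a secondary carbocation.
Step 2: A 1,2-hydride shift from the adjacent isopropyl carbon moves the positive charge from the secondary centre to an adjacent carbon, generating a more stable tertiary carbocation.
Step 3: A lone pair on the oxygen of H2O attacks the carbocation, forming a new C–O σ-bond and an oxonium ion.
Step 4: Deprotonation of the oxonium oxygen by solvent water yields the neutral alcohol.
Total: 4 elementary steps.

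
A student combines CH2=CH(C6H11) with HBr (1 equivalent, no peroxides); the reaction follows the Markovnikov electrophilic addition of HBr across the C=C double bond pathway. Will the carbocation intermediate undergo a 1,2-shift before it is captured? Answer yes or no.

The first-formed carbocation is secondary.
The adjacent cyclohexyl carbon already bears 2 other carbon substituents and has a hydrogen to migrate; after a 1,2-hydride shift from that carbon the positive charge sits on a tertiary centre.
Tertiary is more stable than secondary, so the shift occurs.

yes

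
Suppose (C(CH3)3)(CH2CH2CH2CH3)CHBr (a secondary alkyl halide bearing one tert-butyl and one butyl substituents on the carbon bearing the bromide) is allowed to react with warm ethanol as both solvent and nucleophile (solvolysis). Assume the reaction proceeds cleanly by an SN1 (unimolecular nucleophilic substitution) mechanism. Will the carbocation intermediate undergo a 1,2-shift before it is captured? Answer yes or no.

The first-formed carbocation is secondary.
The adjacent tert-butyl carbon has no hydrogen but bears methyl groups; migration of one methyl with its bonding pair (a 1,2-methyl shift) places the charge on a tertiary centre.
Tertiary is more stable than secondary, so the shift occurs.

yes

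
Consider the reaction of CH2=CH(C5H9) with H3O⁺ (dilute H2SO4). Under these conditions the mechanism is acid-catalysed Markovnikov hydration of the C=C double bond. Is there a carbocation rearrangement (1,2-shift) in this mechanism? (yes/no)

The first-formed carbocation is secondary.
The adjacent cyclopentyl carbon already bears 2 other carbon substituents and has a hydrogen to migrate; after a 1,2-hydride shift from that carbon the positive charge sits on a tertiary centre.
Tertiary is more stable than secondary, so the shift occurs.

yes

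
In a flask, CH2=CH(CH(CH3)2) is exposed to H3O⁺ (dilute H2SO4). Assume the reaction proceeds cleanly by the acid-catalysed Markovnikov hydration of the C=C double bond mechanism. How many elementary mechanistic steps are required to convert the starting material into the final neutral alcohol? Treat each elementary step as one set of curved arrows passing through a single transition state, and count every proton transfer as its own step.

Step 1: Protonation of the alkene by H3O⁺: the π bond acts as the nucleophile and picks up H⁺, giving the more stable (Markovnikov) secondary carbocation. H2O is released.
Step 2: Carbocation rearrangement: a 1,2-hydride shift from the adjacent isopropyl carbon converts the initially-formed secondary cation into the more stable tertiary cation.
Step 3: Nucleophilic capture of the cation by H2O produces the protonated alcohol (an oxonium ion).
Step 4: H2O removes a proton from the oxonium oxygen, regenerating H3O⁺ and giving the neutral alcohol.
Total: 4 elementary steps.

4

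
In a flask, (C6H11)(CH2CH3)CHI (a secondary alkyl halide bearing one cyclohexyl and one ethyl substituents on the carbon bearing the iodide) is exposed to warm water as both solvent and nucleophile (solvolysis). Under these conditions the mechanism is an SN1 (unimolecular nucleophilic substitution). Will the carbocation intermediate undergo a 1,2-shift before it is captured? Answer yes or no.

yes

The first-formed carbocation is secondary.
The adjacent cyclohexyl carbon already bears 2 other carbon substituents and has a hydrogen to migrate; after a 1,2-hydride shift from that carbon the positive charge sits on a tertiary centre.
Tertiary is more stable than secondary, so the shift occurs.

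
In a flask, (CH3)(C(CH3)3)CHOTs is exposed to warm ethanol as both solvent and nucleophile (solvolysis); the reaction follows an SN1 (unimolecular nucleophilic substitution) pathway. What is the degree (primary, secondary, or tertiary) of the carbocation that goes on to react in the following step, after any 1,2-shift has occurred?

tertiary

Step 1: Ionisation: the C–O σ-bond cleaves heterolytically; both bonding electrons depart with TsO⁻, leaving a secondary carbocation at the α-carbon.
Step 2: Carbocation rearrangement: a 1,2-methyl shift from the adjacent tert-butyl carbon converts the initially-formed secondary cation into the more stable tertiary cation.
The cation rearranges from secondary to tertiary via a 1,2-methyl shift from the adjacent tert-butyl carbon; the tertiary cation is what reacts next.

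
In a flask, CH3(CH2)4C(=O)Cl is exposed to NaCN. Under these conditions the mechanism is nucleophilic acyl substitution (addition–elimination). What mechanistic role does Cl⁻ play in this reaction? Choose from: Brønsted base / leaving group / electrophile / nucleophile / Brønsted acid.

Step 2: An oxygen lone pair re-forms the C=O π bond as the C–Cl σ-bond breaks; Cl⁻ is expelled.
Cl⁻ departs with both electrons of the breaking σ-bond — that is the definition of a leaving group.

leaving group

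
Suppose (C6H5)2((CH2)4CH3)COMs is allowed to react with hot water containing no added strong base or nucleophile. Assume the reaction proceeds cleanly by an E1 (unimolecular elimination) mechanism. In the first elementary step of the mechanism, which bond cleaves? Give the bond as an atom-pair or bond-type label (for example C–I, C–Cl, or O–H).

C–O

Step 1: The C–O bond breaks with both electrons going to the mesylate; MsO⁻ leaves and a tertiary carbocation remains.
The bond broken in this step is the C–O bond.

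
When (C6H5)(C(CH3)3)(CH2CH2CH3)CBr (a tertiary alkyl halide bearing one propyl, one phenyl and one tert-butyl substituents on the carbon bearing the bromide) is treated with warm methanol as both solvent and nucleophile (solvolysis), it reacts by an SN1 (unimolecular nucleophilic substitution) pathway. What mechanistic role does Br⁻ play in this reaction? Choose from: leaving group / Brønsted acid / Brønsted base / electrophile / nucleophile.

leaving group

Step 1: Ionisation: the C–Br σ-bond cleaves heterolytically; both bonding electrons depart with Br⁻, leaving a tertiary carbocation at the α-carbon.
Br⁻ departs with both electrons of the breaking σ-bond — that is the definition of a leaving group.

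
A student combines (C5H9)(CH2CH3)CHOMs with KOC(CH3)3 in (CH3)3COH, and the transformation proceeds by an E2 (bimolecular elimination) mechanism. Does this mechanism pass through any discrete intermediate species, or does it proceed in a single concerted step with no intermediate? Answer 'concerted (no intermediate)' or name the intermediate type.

The strong base (CH3)3CO⁻ removes a β-hydrogen; in the same concerted event the electrons of the breaking C–H bond form the new π(C=C) bond and the C–O σ-bond breaks, expelling MsO⁻. Anti-periplanar geometry; one transition state.
All bond changes occur in one transition state; no discrete intermediate is formed.

concerted (no intermediate)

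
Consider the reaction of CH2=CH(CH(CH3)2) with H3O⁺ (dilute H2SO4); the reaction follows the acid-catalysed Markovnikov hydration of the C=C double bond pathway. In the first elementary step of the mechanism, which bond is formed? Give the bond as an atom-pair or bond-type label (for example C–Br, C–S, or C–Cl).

C–H

Step 1: Protonation of the alkene by H3O⁺: the π bond acts as the nucleophile and picks up H⁺, giving the more stable (Markovnikov) secondary carbocation. H2O is released.
The bond formed in this step is the C–H bond.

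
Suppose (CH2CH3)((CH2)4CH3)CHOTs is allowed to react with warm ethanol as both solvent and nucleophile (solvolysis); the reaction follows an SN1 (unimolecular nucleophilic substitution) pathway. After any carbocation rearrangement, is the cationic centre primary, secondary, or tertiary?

Step 1: Ionisation: the C–O σ-bond cleaves heterolytically; both bonding electrons depart with TsO⁻, leaving a secondary carbocation at the α-carbon.
No single 1,2-shift to an adjacent carbon would give a more-substituted cation, so no rearrangement occurs.

secondary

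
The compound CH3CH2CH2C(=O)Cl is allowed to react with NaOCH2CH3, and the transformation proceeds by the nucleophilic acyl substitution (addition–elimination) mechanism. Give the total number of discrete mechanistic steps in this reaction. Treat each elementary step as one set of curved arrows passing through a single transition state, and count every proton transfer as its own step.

Step 1: A lone pair on the O of CH3CH2O⁻ attacks the electrophilic acyl carbon; the π(C=O) electrons move onto oxygen, giving a tetrahedral intermediate.
Step 2: An oxygen lone pair re-forms the C=O π bond as the C–Cl σ-bond breaks; Cl⁻ is expelled.
Total: 2 elementary steps.

2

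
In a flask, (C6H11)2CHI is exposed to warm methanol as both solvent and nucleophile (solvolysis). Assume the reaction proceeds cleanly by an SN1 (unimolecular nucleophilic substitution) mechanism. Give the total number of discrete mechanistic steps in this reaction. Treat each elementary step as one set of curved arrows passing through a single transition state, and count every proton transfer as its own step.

Step 1: Rate-determining heterolysis of the C–I bond gives I⁻ and a secondary carbocation.
Step 2: Carbocation rearrangement: a 1,2-hydride shift from the adjacent cyclohexyl carbon converts the initially-formed secondary cation into the more stable tertiary cation.
Step 3: CH3OH donates an oxygen lone pair into the empty p orbital of the cation, giving a protonated ether (an oxonium ion).
Step 4: A second solvent molecule removes the proton on oxygen, giving the neutral ether product.
Total: 4 elementary steps.

4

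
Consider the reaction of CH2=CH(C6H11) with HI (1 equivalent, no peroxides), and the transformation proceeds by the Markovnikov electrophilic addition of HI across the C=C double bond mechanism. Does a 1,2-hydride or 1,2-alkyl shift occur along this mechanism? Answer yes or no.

The first-formed carbocation is secondary.
The adjacent cyclohexyl carbon already bears 2 other carbon substituents and has a hydrogen to migrate; after a 1,2-hydride shift from that carbon the positive charge sits on a tertiary centre.
Tertiary is more stable than secondary, so the shift occurs.

yes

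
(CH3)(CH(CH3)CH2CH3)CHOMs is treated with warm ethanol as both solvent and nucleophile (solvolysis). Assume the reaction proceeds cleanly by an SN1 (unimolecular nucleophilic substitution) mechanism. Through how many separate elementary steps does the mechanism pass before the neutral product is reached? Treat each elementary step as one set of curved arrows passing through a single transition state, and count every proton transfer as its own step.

4

Step 1: Ionisation: the C–O σ-bond cleaves heterolytically; both bonding electrons depart with MsO⁻, leaving a secondary carbocation at the α-carbon.
Step 2: A 1,2-hydride shift from the adjacent sec-butyl carbon moves the positive charge from the secondary centre to an adjacent carbon, generating a more stable tertiary carbocation.
Step 3: Nucleophilic capture: the oxygen of CH3CH2OH bonds to the cationic carbon, producing an oxonium-ion intermediate.
Step 4: Deprotonation of the oxonium oxygen by solvent ethanol yields the neutral ether.
Total: 4 elementary steps.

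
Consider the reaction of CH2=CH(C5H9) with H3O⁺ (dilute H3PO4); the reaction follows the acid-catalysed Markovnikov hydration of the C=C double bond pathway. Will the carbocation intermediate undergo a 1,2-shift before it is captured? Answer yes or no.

yes

The first-formed carbocation is secondary.
The adjacent cyclopentyl carbon already bears 2 other carbon substituents and has a hydrogen to migrate; after a 1,2-hydride shift from that carbon the positive charge sits on a tertiary centre.
Tertiary is more stable than secondary, so the shift occurs.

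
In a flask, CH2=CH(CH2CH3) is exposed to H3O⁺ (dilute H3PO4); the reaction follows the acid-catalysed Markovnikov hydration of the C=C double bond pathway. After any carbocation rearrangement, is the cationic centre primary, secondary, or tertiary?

Step 1: Protonation of the alkene by H3O⁺: the π bond acts as the nucleophile and picks up H⁺, giving the more stable (Markovnikov) secondary carbocation. H2O is released.
No single 1,2-shift to an adjacent carbon would give a more-substituted cation, so no rearrangement occurs.

secondary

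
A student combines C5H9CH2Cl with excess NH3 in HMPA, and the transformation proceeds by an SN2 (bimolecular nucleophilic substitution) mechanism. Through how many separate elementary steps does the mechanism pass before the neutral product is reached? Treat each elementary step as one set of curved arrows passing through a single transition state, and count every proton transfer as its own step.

Step 1: A lone pair on the N of NH3 attacks the α-carbon from the back side while the C–Cl bond breaks; both bonding electrons leave with Cl⁻. The product of this concerted step is an alkylammonium ion.
Step 2: A second equivalent of NH3 removes a proton from the N, giving the neutral product.
Total: 2 elementary steps.

2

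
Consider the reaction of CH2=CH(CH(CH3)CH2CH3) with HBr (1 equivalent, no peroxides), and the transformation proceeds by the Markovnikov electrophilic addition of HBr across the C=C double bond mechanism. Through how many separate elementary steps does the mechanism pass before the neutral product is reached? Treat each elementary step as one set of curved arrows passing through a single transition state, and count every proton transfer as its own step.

3

Step 1: Electrophilic addition begins with the π(C=C) electrons forming a bond to the proton of HBr. Following Markovnikov's rule, the resulting cation is secondary. The H–Br bond breaks heterolytically, releasing Br⁻.
Step 2: Carbocation rearrangement: a 1,2-hydride shift from the adjacent sec-butyl carbon converts the initially-formed secondary cation into the more stable tertiary cation.
Step 3: The Br⁻ anion donates a lone pair to the carbocation, forming the new C–Br σ-bond and giving the neutral alkyl halide.
Total: 3 elementary steps.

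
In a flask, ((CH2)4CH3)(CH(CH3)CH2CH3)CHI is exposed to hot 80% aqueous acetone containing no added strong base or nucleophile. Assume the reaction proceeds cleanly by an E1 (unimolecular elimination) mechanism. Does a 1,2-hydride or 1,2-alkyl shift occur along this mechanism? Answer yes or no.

The first-formed carbocation is secondary.
The adjacent sec-butyl carbon already bears 2 other carbon substituents and has a hydrogen to migrate; after a 1,2-hydride shift from that carbon the positive charge sits on a tertiary centre.
Tertiary is more stable than secondary, so the shift occurs.

yes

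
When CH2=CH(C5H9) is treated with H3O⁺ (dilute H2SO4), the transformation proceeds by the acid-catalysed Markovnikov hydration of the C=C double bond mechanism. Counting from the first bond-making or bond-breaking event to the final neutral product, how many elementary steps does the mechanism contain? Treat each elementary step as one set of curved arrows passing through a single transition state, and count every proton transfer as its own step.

4

Step 1: The π electrons of the C=C bond attack a proton of H3O⁺; Markovnikov addition places the new C–H on the less-substituted alkene carbon, so the positive charge ends up on the more-substituted carbon — a secondary carbocation. H2O is released.
Step 2: A 1,2-hydride shift from the adjacent cyclopentyl carbon moves the positive charge from the secondary centre to an adjacent carbon, generating a more stable tertiary carbocation.
Step 3: Nucleophilic capture of the cation by H2O produces the protonated alcohol (an oxonium ion).
Step 4: H2O removes a proton from the oxonium oxygen, regenerating H3O⁺ and giving the neutral alcohol.
Total: 4 elementary steps.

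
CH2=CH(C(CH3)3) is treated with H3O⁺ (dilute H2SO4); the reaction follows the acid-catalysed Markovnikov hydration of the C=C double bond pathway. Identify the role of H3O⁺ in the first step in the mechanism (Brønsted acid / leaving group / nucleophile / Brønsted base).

Brønsted acid

Step 1: Electrophilic addition begins with the π(C=C) electrons forming a bond to the proton of H3O⁺. Following Markovnikov's rule, the resulting cation is secondary. H2O is released.
H3O⁺ in the first step donates a proton in a proton-transfer step — a Brønsted acid.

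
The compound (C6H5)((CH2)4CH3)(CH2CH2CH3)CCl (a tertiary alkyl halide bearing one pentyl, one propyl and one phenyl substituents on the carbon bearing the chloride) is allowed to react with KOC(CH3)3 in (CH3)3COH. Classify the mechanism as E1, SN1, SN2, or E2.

Conditions: a strong/bulky base with a tertiary substrate bearing a β-hydrogen.
These conditions are the textbook signature of the E2 pathway.
A strong (often hindered) base removes a β-H in concert with loss of the leaving group — bimolecular elimination.

E2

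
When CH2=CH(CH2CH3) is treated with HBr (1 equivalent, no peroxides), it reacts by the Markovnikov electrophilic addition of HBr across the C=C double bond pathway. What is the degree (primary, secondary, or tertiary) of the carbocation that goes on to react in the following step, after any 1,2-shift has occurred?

Step 1: Electrophilic addition begins with the π(C=C) electrons forming a bond to the proton of HBr. Following Markovnikov's rule, the resulting cation is secondary. The H–Br bond breaks heterolytically, releasing Br⁻.
No single 1,2-shift to an adjacent carbon would give a more-substituted cation, so no rearrangement occurs.

secondary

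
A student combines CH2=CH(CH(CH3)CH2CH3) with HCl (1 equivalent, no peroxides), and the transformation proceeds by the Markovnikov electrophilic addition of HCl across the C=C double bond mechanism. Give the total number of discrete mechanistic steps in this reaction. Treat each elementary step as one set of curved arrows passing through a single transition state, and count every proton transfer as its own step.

3

Step 1: The π electrons of the C=C bond attack a proton of HCl; Markovnikov addition places the new C–H on the less-substituted alkene carbon, so the positive charge ends up on the more-substituted carbon — a secondary carbocation. The H–Cl bond breaks heterolytically, releasing Cl⁻.
Step 2: A 1,2-hydride shift from the adjacent sec-butyl carbon moves the positive charge from the secondary centre to an adjacent carbon, generating a more stable tertiary carbocation.
Step 3: Nucleophilic attack by Cl⁻ on the carbocation completes the addition, giving R–Cl.
Total: 3 elementary steps.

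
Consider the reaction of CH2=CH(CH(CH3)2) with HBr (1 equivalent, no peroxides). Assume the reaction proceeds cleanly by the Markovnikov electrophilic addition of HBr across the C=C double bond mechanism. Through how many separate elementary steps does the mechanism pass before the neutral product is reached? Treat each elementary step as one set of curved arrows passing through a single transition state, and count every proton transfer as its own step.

Step 1: Electrophilic addition begins with the π(C=C) electrons forming a bond to the proton of HBr. Following Markovnikov's rule, the resulting cation is secondary. The H–Br bond breaks heterolytically, releasing Br⁻.
Step 2: A hydride (H with its bonding pair) migrates from the adjacent isopropyl carbon to the cationic centre — a 1,2-hydride shift — upgrading the secondary cation to a tertiary one.
Step 3: Nucleophilic attack by Br⁻ on the carbocation completes the addition, giving R–Br.
Total: 3 elementary steps.

3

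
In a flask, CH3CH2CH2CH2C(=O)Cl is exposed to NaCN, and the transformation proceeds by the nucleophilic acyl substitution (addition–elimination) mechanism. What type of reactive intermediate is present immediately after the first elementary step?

tetrahedral intermediate

Step 1: A lone pair on the C of CN⁻ attacks the electrophilic acyl carbon; the π(C=O) electrons move onto oxygen, giving a tetrahedral intermediate.
After step 1 the species present is a tetrahedral intermediate.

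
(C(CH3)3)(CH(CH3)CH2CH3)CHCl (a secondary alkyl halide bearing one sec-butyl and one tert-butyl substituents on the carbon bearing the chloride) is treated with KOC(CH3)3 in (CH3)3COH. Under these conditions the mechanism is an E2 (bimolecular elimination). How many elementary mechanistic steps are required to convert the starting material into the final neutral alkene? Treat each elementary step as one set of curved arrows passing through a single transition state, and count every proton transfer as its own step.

Step 1: The strong base (CH3)3CO⁻ removes a β-hydrogen; in the same concerted event the electrons of the breaking C–H bond form the new π(C=C) bond and the C–Cl σ-bond breaks, expelling Cl⁻. Anti-periplanar geometry; one transition state.
Total: 1 elementary step.

1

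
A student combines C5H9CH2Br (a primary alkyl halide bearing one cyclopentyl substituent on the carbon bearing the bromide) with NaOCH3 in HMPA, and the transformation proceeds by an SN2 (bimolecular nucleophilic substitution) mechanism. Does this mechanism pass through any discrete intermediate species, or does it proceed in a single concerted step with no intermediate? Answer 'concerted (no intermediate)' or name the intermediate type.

Backside attack by CH3O⁻ on the carbon bearing the bromide: the new C–O bond forms as the C–Br bond breaks, with Walden inversion at carbon.
All bond changes occur in one transition state; no discrete intermediate is formed.

concerted (no intermediate)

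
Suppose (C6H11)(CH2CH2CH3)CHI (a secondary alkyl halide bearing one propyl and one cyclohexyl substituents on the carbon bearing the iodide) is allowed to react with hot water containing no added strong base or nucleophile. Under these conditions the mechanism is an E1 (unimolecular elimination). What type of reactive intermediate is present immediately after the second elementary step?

Step 1: Unassisted departure of I⁻ (taking the C–I bonding pair) generates a secondary carbocation.
Step 2: A 1,2-hydride shift from the adjacent cyclohexyl carbon moves the positive charge from the secondary centre to an adjacent carbon, generating a more stable tertiary carbocation.
After step 2 the species present is a tertiary carbocation.

tertiary carbocation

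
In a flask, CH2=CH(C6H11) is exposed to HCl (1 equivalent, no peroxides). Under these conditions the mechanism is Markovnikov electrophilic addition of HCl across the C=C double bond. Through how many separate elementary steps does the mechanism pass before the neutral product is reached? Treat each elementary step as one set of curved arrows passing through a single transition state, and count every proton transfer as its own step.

3

Step 1: Electrophilic addition begins with the π(C=C) electrons forming a bond to the proton of HCl. Following Markovnikov's rule, the resulting cation is secondary. The H–Cl bond breaks heterolytically, releasing Cl⁻.
Step 2: Carbocation rearrangement: a 1,2-hydride shift from the adjacent cyclohexyl carbon converts the initially-formed secondary cation into the more stable tertiary cation.
Step 3: Nucleophilic attack by Cl⁻ on the carbocation completes the addition, giving R–Cl.
Total: 3 elementary steps.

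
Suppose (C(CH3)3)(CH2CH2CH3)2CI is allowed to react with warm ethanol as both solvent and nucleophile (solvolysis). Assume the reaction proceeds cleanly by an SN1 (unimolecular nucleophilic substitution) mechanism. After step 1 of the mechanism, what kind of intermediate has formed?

Step 1: Unassisted departure of I⁻ (taking the C–I bonding pair) generates a tertiary carbocation.
After step 1 the species present is a tertiary carbocation.

tertiary carbocation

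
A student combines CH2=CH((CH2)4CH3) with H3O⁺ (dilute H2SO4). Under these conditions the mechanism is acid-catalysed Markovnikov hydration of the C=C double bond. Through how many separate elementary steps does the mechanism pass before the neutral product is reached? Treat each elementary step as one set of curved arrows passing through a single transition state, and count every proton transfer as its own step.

Step 1: Electrophilic addition begins with the π(C=C) electrons forming a bond to the proton of H3O⁺. Following Markovnikov's rule, the resulting cation is secondary. H2O is released.
(No 1,2-shift: no single shift to an adjacent carbon would give a more stable cation.)
Step 2: A lone pair on the oxygen of H2O attacks the carbocation, forming a C–O bond and an oxonium ion (a protonated alcohol).
Step 3: Proton transfer from the O–H of the oxonium ion to H2O completes the catalytic cycle and yields the alcohol.
Total: 3 elementary steps.

3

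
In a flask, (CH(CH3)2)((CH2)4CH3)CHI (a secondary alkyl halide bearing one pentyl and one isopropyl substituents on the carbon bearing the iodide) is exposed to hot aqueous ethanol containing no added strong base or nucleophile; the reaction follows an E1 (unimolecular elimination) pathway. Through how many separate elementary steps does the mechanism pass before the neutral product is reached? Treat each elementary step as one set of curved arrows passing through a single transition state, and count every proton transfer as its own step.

3

Step 1: Unassisted departure of I⁻ (taking the C–I bonding pair) generates a secondary carbocation.
Step 2: A 1,2-hydride shift from the adjacent isopropyl carbon moves the positive charge from the secondary centre to an adjacent carbon, generating a more stable tertiary carbocation.
Step 3: A weak base (a water (or ethanol) molecule from the solvent) removes a proton from a carbon adjacent to the cationic centre; the electrons of that C–H bond become the new π(C=C) bond, giving the alkene.
Total: 3 elementary steps.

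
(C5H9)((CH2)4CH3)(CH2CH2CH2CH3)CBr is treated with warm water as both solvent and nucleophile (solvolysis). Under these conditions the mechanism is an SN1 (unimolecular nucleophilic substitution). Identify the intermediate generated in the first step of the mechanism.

tertiary carbocation

Step 1: Unassisted departure of Br⁻ (taking the C–Br bonding pair) generates a tertiary carbocation.
After step 1 the species present is a tertiary carbocation.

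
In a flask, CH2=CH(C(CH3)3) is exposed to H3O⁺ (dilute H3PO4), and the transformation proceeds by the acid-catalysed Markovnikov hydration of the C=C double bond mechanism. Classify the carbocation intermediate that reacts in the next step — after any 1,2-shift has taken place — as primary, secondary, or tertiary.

tertiary

Step 1: Protonation of the alkene by H3O⁺: the π bond acts as the nucleophile and picks up H⁺, giving the more stable (Markovnikov) secondary carbocation. H2O is released.
Step 2: Carbocation rearrangement: a 1,2-methyl shift from the adjacent tert-butyl carbon converts the initially-formed secondary cation into the more stable tertiary cation.
The cation rearranges from secondary to tertiary via a 1,2-methyl shift from the adjacent tert-butyl carbon; the tertiary cation is what reacts next.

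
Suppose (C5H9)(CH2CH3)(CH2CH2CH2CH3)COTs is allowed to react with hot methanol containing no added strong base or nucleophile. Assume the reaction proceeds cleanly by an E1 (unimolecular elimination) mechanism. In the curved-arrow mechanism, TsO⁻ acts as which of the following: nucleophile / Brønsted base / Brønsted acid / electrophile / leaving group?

Step 1: The C–O bond breaks with both electrons going to the tosylate; TsO⁻ leaves and a tertiary carbocation remains.
TsO⁻ departs with both electrons of the breaking σ-bond — that is the definition of a leaving group.

leaving group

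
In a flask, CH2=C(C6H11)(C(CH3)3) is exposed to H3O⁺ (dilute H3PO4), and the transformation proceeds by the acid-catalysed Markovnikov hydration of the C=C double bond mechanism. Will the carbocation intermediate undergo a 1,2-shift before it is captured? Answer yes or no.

no

The first-formed carbocation is tertiary.
No single 1,2-shift to an adjacent carbon would produce a more-substituted cation than the one already present, so no rearrangement occurs.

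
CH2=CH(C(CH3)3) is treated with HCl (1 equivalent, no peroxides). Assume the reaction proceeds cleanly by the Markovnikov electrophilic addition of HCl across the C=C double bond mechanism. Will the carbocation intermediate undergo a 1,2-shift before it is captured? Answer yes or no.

yes

The first-formed carbocation is secondary.
The adjacent tert-butyl carbon has no hydrogen but bears methyl groups; migration of one methyl with its bonding pair (a 1,2-methyl shift) places the charge on a tertiary centre.
Tertiary is more stable than secondary, so the shift occurs.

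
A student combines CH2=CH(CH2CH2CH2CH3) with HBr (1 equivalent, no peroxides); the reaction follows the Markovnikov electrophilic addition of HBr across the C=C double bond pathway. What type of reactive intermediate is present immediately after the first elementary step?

Step 1: Protonation of the alkene by HBr: the π bond acts as the nucleophile and picks up H⁺, giving the more stable (Markovnikov) secondary carbocation. The H–Br bond breaks heterolytically, releasing Br⁻.
After step 1 the species present is a secondary carbocation.

secondary carbocation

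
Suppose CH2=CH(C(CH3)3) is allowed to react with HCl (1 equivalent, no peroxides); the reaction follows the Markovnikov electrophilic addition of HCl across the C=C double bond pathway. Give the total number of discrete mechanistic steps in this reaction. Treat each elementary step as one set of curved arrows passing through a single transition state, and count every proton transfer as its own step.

3

Step 1: Electrophilic addition begins with the π(C=C) electrons forming a bond to the proton of HCl. Following Markovnikov's rule, the resulting cation is secondary. The H–Cl bond breaks heterolytically, releasing Cl⁻.
Step 2: Carbocation rearrangement: a 1,2-methyl shift from the adjacent tert-butyl carbon converts the initially-formed secondary cation into the more stable tertiary cation.
Step 3: Cl⁻ captures the cation: a lone pair on Cl⁻ fills the empty p orbital, producing the alkyl halide product.
Total: 3 elementary steps.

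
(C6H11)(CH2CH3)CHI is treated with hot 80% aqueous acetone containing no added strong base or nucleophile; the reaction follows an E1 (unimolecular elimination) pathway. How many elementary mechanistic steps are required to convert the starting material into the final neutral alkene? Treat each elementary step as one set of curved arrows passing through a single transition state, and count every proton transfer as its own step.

Step 1: Ionisation: the C–I σ-bond cleaves heterolytically; both bonding electrons depart with I⁻, leaving a secondary carbocation at the α-carbon.
Step 2: Carbocation rearrangement: a 1,2-hydride shift from the adjacent cyclohexyl carbon converts the initially-formed secondary cation into the more stable tertiary cation.
Step 3: A water molecule (solvent) deprotonates a β-carbon; as the C–H bond breaks, those electrons form the new alkene π bond.
Total: 3 elementary steps.

3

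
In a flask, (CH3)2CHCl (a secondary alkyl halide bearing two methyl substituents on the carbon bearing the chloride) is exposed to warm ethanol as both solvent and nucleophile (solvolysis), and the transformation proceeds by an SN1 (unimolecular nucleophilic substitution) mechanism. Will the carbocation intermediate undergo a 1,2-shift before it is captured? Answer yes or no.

no

The first-formed carbocation is secondary.
No single 1,2-shift to an adjacent carbon would produce a more-substituted cation than the one already present, so no rearrangement occurs.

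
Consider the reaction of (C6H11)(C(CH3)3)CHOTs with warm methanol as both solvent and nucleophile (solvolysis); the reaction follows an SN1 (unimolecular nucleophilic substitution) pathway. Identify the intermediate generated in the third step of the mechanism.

Step 1: Rate-determining heterolysis of the C–O bond gives TsO⁻ and a secondary carbocation.
Step 2: A hydride (H with its bonding pair) migrates from the adjacent cyclohexyl carbon to the cationic centre — a 1,2-hydride shift — upgrading the secondary cation to a tertiary one.
Step 3: CH3OH donates an oxygen lone pair into the empty p orbital of the cation, giving a protonated ether (an oxonium ion).
After step 3 the species present is an oxonium ion.

oxonium ion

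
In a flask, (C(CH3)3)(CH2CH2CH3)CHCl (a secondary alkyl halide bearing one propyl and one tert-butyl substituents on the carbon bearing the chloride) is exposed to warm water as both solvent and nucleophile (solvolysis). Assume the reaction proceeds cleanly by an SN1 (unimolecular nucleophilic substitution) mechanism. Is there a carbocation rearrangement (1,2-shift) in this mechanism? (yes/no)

yes

The first-formed carbocation is secondary.
The adjacent tert-butyl carbon has no hydrogen but bears methyl groups; migration of one methyl with its bonding pair (a 1,2-methyl shift) places the charge on a tertiary centre.
Tertiary is more stable than secondary, so the shift occurs.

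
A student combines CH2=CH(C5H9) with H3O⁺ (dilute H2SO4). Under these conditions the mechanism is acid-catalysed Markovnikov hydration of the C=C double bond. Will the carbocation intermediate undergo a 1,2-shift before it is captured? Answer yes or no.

yes

The first-formed carbocation is secondary.
The adjacent cyclopentyl carbon already bears 2 other carbon substituents and has a hydrogen to migrate; after a 1,2-hydride shift from that carbon the positive charge sits on a tertiary centre.
Tertiary is more stable than secondary, so the shift occurs.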